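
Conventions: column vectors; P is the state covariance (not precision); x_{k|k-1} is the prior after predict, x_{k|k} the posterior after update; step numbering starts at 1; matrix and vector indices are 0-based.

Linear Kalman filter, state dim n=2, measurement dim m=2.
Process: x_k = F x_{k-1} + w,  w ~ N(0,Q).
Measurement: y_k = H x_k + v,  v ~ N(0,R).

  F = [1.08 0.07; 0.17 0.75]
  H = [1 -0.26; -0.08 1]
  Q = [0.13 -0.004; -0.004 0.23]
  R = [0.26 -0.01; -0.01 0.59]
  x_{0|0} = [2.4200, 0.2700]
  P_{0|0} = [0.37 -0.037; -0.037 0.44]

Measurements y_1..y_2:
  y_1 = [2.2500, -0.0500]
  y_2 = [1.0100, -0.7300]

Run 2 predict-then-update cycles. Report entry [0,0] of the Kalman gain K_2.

step 1: x^-=[2.6325, 0.6139]  P^-=[0.5581 0.0566; 0.0566 0.4788]  S=[0.8211 -0.1213; -0.1213 1.0633]  K=[0.6749 0.0883; -0.0170 0.4441]  nu=[-0.2229, -0.4533]  x^+=[2.4421, 0.4164]  P^+=[0.1903 0.0606; 0.0606 0.2670]
step 2: x^-=[2.6666, 0.7275]  P^-=[0.3625 0.0947; 0.0947 0.4011]  S=[0.6003 -0.0466; -0.0466 0.9783]  K=[0.5701 0.0943; 0.0153 0.4030]  nu=[-1.4674, -1.2441]  x^+=[1.7126, 0.2035]  P^+=[0.1637 0.0631; 0.0631 0.2427]

K[0,0] = 0.5701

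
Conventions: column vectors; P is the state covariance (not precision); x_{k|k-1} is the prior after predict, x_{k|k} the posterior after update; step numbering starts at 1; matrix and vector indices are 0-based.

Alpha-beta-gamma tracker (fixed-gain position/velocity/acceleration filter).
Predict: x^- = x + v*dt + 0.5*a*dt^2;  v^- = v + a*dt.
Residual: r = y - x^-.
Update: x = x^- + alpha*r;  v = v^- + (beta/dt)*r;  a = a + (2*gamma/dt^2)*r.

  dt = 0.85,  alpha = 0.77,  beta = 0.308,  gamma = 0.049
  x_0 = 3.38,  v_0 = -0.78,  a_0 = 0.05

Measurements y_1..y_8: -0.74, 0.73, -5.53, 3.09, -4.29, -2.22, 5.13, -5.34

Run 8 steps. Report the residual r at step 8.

step 1: x_pred=2.7351  r=-3.4751  x^+=0.0593  v^+=-1.9967  a^+=-0.4214
step 2: x_pred=-1.7901  r=2.5201  x^+=0.1504  v^+=-1.4417  a^+=-0.0795
step 3: x_pred=-1.1038  r=-4.4262  x^+=-4.5120  v^+=-3.1131  a^+=-0.6799
step 4: x_pred=-7.4037  r=10.4937  x^+=0.6764  v^+=0.1114  a^+=0.7435
step 5: x_pred=1.0397  r=-5.3297  x^+=-3.0642  v^+=-1.1879  a^+=0.0206
step 6: x_pred=-4.0664  r=1.8464  x^+=-2.6447  v^+=-0.5014  a^+=0.2710
step 7: x_pred=-2.9729  r=8.1029  x^+=3.2663  v^+=2.6651  a^+=1.3701
step 8: x_pred=6.0266  r=-11.3666  x^+=-2.7257  v^+=-0.2890  a^+=-0.1717

resid = -11.3666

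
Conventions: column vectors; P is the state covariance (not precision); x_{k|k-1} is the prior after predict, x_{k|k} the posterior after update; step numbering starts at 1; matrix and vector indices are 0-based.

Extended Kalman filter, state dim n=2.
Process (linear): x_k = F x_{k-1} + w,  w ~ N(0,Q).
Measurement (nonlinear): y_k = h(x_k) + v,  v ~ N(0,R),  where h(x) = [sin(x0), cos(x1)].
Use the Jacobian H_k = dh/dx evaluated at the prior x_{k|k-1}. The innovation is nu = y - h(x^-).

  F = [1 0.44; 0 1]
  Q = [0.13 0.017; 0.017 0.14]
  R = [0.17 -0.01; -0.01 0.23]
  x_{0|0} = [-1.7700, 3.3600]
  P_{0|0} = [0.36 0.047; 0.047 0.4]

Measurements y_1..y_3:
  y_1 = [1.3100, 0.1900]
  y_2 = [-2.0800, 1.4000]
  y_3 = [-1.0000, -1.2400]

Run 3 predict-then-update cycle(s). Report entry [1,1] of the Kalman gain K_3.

step 1: x^-=[-0.2916, 3.3600]  P^-=[0.6088 0.2400; 0.2400 0.5400]  H_jac=[0.9578 0.0000; 0.0000 0.2167]  S=[0.7285 0.0398; 0.0398 0.2554]  K=[0.7961 0.0795; 0.2930 0.4125]  nu=[1.5975, 1.1662]  x^+=[1.0729, 4.3092]  P^+=[0.1405 0.0477; 0.0477 0.4244]
step 2: x^-=[2.9689, 4.3092]  P^-=[0.3946 0.2514; 0.2514 0.5644]  H_jac=[-0.9851 0.0000; 0.0000 0.9198]  S=[0.5530 -0.2378; -0.2378 0.7075]  K=[-0.6575 0.1059; -0.1547 0.6817]  nu=[-2.2518, 1.7924]  x^+=[4.6392, 5.8795]  P^+=[0.1145 0.0336; 0.0336 0.1722]
step 3: x^-=[7.2262, 5.8795]  P^-=[0.3074 0.1264; 0.1264 0.3122]  H_jac=[0.5874 0.0000; 0.0000 0.3928]  S=[0.2761 0.0192; 0.0192 0.2782]  K=[0.6448 0.1340; 0.2394 0.4243]  nu=[-1.8093, -2.1596]  x^+=[5.7700, 4.5300]  P^+=[0.1843 0.0621; 0.0621 0.2424]

K[1,1] = 0.4243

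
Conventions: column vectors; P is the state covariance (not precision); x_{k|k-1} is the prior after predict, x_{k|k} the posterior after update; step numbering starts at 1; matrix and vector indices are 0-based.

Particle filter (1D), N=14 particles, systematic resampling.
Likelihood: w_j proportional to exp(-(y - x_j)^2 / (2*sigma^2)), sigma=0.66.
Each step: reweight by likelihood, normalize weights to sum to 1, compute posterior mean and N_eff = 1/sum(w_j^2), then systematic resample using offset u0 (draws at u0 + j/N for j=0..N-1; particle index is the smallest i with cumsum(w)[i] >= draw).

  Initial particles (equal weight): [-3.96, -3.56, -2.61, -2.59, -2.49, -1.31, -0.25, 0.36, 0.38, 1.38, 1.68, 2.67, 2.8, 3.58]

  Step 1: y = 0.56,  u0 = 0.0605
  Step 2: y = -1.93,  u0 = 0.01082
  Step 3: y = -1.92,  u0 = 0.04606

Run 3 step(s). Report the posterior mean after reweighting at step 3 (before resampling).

step 1: w=[0.0000, 0.0000, 0.0000, 0.0000, 0.0000, 0.0058, 0.1511, 0.3065, 0.3092, 0.1483, 0.0760, 0.0019, 0.0010, 0.0000]  mean=0.5229  Neff=4.1627  idx=[6, 6, 7, 7, 7, 7, 8, 8, 8, 8, 9, 9, 9, 10]
step 2: w=[0.4046, 0.4046, 0.0251, 0.0251, 0.0251, 0.0251, 0.0226, 0.0226, 0.0226, 0.0226, 0.0000, 0.0000, 0.0000, 0.0000]  mean=-0.1316  Neff=3.0130  idx=[0, 0, 0, 0, 0, 0, 1, 1, 1, 1, 1, 1, 4, 7]
step 3: w=[0.0825, 0.0825, 0.0825, 0.0825, 0.0825, 0.0825, 0.0825, 0.0825, 0.0825, 0.0825, 0.0825, 0.0825, 0.0052, 0.0047]  mean=-0.2439  Neff=12.2330  idx=[0, 1, 2, 3, 4, 4, 5, 6, 7, 8, 9, 10, 10, 11]

post_mean = -0.2439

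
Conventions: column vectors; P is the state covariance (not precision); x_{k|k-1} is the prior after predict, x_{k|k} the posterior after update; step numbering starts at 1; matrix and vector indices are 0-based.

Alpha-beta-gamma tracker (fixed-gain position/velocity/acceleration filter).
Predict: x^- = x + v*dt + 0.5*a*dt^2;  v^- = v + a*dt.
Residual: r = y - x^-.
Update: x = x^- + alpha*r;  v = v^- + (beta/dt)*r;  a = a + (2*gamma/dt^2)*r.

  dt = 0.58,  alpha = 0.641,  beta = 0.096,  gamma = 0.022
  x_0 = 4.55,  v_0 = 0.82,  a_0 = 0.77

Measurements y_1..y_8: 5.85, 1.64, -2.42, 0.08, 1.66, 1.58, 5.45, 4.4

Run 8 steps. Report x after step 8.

x_post = 4.2857

step 1: x_pred=5.1551  r=0.6949  x^+=5.6005  v^+=1.3816  a^+=0.8609
step 2: x_pred=6.5467  r=-4.9067  x^+=3.4015  v^+=1.0688  a^+=0.2191
step 3: x_pred=4.0583  r=-6.4783  x^+=-0.0943  v^+=0.1236  a^+=-0.6282
step 4: x_pred=-0.1283  r=0.2083  x^+=0.0052  v^+=-0.2063  a^+=-0.6010
step 5: x_pred=-0.2155  r=1.8755  x^+=0.9867  v^+=-0.2444  a^+=-0.3557
step 6: x_pred=0.7851  r=0.7949  x^+=1.2946  v^+=-0.3191  a^+=-0.2517
step 7: x_pred=1.0672  r=4.3828  x^+=3.8766  v^+=0.2603  a^+=0.3216
step 8: x_pred=4.0816  r=0.3184  x^+=4.2857  v^+=0.4995  a^+=0.3632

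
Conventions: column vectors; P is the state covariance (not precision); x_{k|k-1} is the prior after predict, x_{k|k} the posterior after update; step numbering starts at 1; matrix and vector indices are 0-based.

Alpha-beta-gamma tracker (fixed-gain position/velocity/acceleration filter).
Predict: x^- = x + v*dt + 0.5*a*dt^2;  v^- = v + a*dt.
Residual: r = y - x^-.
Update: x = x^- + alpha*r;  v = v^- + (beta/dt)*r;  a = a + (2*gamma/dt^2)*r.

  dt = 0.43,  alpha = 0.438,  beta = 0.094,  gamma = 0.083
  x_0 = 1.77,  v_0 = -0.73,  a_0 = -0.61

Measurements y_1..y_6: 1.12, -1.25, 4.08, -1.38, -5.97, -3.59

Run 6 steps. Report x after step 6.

x_post = -4.1019

step 1: x_pred=1.3997  r=-0.2797  x^+=1.2772  v^+=-1.0534  a^+=-0.8611
step 2: x_pred=0.7446  r=-1.9946  x^+=-0.1290  v^+=-1.8598  a^+=-2.6518
step 3: x_pred=-1.1739  r=5.2539  x^+=1.1273  v^+=-1.8515  a^+=2.0650
step 4: x_pred=0.5221  r=-1.9021  x^+=-0.3110  v^+=-1.3794  a^+=0.3574
step 5: x_pred=-0.8711  r=-5.0989  x^+=-3.1044  v^+=-2.3403  a^+=-4.2203
step 6: x_pred=-4.5009  r=0.9109  x^+=-4.1019  v^+=-3.9559  a^+=-3.4025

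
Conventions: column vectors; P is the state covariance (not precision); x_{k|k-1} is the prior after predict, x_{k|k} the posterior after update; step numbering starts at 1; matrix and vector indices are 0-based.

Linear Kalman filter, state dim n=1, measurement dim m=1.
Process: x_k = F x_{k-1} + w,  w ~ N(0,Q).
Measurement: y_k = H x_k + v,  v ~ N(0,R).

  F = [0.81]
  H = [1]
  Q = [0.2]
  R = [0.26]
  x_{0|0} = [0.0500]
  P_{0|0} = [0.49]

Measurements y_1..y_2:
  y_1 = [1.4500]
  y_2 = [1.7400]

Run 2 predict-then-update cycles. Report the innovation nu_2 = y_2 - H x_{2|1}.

innov = [0.9453]

step 1: x^-=[0.0405]  P^-=[0.5215]  S=[0.7815]  K=[0.6673]  nu=[1.4095]  x^+=[0.9811]  P^+=[0.1735]
step 2: x^-=[0.7947]  P^-=[0.3138]  S=[0.5738]  K=[0.5469]  nu=[0.9453]  x^+=[1.3117]  P^+=[0.1422]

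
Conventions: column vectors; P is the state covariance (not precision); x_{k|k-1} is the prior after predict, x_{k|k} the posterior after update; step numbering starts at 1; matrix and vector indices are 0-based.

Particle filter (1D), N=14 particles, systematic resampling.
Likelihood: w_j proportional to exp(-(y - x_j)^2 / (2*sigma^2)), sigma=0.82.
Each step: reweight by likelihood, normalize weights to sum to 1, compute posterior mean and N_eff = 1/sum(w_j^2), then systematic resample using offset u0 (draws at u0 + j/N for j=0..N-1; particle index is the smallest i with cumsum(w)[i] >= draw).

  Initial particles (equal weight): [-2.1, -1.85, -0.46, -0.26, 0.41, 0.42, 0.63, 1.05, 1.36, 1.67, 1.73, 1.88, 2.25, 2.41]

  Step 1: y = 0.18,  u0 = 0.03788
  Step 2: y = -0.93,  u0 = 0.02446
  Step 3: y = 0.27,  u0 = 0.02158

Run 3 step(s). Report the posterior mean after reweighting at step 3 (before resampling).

post_mean = -0.0709

step 1: w=[0.0035, 0.0079, 0.1246, 0.1463, 0.1625, 0.1619, 0.1454, 0.0963, 0.0600, 0.0324, 0.0283, 0.0197, 0.0070, 0.0042]  mean=0.4575  Neff=7.9407  idx=[2, 2, 3, 3, 4, 4, 5, 5, 6, 6, 7, 7, 8, 10]
step 2: w=[0.1832, 0.1832, 0.1546, 0.1546, 0.0568, 0.0568, 0.0557, 0.0557, 0.0353, 0.0353, 0.0117, 0.0117, 0.0044, 0.0011]  mean=-0.0786  Neff=7.6725  idx=[0, 0, 0, 1, 1, 2, 2, 3, 3, 3, 5, 6, 7, 9]
step 3: w=[0.0596, 0.0596, 0.0596, 0.0596, 0.0596, 0.0719, 0.0719, 0.0719, 0.0719, 0.0719, 0.0874, 0.0872, 0.0872, 0.0805]  mean=-0.0709  Neff=13.7069  idx=[0, 1, 2, 3, 5, 6, 7, 8, 9, 10, 10, 11, 12, 13]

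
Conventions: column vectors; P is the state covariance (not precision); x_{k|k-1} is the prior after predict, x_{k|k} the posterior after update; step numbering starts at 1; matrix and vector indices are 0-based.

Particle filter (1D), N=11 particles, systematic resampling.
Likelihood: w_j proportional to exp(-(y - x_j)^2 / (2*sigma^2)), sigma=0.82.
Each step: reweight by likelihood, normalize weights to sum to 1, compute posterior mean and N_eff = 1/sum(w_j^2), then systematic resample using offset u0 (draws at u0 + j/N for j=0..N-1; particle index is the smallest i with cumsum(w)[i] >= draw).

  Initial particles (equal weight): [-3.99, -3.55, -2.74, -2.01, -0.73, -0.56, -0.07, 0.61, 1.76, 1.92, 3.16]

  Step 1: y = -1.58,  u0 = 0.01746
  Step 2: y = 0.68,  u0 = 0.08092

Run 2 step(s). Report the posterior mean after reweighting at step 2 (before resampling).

step 1: w=[0.0052, 0.0217, 0.1433, 0.3396, 0.2277, 0.1798, 0.0715, 0.0110, 0.0001, 0.0000, 0.0000]  mean=-1.4381  Neff=4.4289  idx=[1, 2, 3, 3, 3, 3, 4, 4, 5, 5, 6]
step 2: w=[0.0000, 0.0001, 0.0026, 0.0026, 0.0026, 0.0026, 0.1288, 0.1288, 0.1801, 0.1801, 0.3718]  mean=-0.4369  Neff=4.2323  idx=[6, 7, 7, 8, 8, 9, 9, 10, 10, 10, 10]

post_mean = -0.4369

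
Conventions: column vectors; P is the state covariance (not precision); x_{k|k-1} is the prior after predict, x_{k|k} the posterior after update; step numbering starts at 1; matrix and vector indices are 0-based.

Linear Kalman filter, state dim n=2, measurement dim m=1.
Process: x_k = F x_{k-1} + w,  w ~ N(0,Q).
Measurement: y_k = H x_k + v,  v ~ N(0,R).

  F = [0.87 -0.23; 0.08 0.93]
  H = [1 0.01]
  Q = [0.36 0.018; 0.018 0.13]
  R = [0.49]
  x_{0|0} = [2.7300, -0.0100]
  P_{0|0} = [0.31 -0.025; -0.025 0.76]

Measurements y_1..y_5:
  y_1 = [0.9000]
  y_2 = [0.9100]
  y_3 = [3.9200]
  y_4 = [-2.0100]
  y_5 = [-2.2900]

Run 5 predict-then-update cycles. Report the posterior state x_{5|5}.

step 1: x^-=[2.3774, 0.2091]  P^-=[0.6448 -0.1428; -0.1428 0.7856]  S=[1.1321]  K=[0.5684; -0.1192]  nu=[-1.4795]  x^+=[1.5365, 0.3854]  P^+=[0.2792 -0.0661; -0.0661 0.7695]
step 2: x^-=[1.2481, 0.4813]  P^-=[0.6384 -0.1794; -0.1794 0.7875]  S=[1.1249]  K=[0.5659; -0.1525]  nu=[-0.3429]  x^+=[1.0540, 0.5336]  P^+=[0.2781 -0.0823; -0.0823 0.7613]
step 3: x^-=[0.7943, 0.5806]  P^-=[0.6437 -0.1906; -0.1906 0.7780]  S=[1.1300]  K=[0.5680; -0.1618]  nu=[3.1199]  x^+=[2.5664, 0.0759]  P^+=[0.2792 -0.0868; -0.0868 0.7484]
step 4: x^-=[2.2153, 0.2759]  P^-=[0.6456 -0.1913; -0.1913 0.7662]  S=[1.1319]  K=[0.5687; -0.1622]  nu=[-4.2281]  x^+=[-0.1893, 0.9617]  P^+=[0.2795 -0.0868; -0.0868 0.7364]
step 5: x^-=[-0.3858, 0.8792]  P^-=[0.6453 -0.1887; -0.1887 0.7558]  S=[1.1316]  K=[0.5686; -0.1601]  nu=[-1.9130]  x^+=[-1.4735, 1.1855]  P^+=[0.2795 -0.0857; -0.0857 0.7268]

x_post = [-1.4735, 1.1855]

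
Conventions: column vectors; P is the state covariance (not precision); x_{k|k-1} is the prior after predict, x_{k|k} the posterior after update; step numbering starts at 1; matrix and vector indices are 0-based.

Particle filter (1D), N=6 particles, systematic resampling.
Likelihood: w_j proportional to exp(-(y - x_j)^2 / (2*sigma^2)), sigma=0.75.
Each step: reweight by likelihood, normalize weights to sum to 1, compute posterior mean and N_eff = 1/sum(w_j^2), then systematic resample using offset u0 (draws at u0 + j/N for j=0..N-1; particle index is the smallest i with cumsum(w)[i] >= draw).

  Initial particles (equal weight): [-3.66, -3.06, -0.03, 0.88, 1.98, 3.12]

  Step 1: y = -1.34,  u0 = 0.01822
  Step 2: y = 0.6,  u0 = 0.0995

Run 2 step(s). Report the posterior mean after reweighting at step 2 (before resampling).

step 1: w=[0.0269, 0.2322, 0.7004, 0.0403, 0.0002, 0.0000]  mean=-0.7941  Neff=1.8286  idx=[0, 1, 2, 2, 2, 2]
step 2: w=[0.0000, 0.0000, 0.2500, 0.2500, 0.2500, 0.2500]  mean=-0.0300  Neff=4.0000  idx=[2, 3, 3, 4, 5, 5]

post_mean = -0.0300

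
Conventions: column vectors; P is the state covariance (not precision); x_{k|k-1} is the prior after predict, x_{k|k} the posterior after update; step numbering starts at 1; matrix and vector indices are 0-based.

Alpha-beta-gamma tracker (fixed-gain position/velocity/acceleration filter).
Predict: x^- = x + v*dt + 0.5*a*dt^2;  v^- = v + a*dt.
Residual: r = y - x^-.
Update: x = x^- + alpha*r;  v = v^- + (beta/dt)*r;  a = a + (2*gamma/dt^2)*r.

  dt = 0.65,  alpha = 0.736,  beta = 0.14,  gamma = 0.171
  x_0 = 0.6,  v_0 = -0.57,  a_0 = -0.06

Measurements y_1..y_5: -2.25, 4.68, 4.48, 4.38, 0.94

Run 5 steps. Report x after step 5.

x_post = 3.0389

step 1: x_pred=0.2168  r=-2.4668  x^+=-1.5988  v^+=-1.1403  a^+=-2.0568
step 2: x_pred=-2.7745  r=7.4545  x^+=2.7120  v^+=-0.8717  a^+=3.9773
step 3: x_pred=2.9856  r=1.4944  x^+=4.0855  v^+=2.0355  a^+=5.1870
step 4: x_pred=6.5043  r=-2.1243  x^+=4.9408  v^+=4.9494  a^+=3.4674
step 5: x_pred=8.8904  r=-7.9504  x^+=3.0389  v^+=5.4909  a^+=-2.9682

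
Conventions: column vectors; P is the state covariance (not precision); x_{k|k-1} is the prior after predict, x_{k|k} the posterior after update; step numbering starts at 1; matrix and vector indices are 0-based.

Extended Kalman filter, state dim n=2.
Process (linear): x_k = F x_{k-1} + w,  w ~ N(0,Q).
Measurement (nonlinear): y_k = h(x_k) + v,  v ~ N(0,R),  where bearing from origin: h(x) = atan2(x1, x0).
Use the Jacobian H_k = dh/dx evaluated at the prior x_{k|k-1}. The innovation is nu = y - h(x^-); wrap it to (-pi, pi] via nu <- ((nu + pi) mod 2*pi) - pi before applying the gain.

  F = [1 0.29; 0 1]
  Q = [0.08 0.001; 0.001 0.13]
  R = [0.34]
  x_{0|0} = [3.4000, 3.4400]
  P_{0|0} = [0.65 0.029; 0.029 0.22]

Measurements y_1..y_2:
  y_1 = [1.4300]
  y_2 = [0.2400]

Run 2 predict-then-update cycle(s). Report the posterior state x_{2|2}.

x_post = [5.3193, 3.4801]

step 1: x^-=[4.3976, 3.4400]  P^-=[0.7653 0.0938; 0.0938 0.3500]  H_jac=[-0.1104 0.1411]  S=[0.3534]  K=[-0.2016; 0.1104]  nu=[0.7662]  x^+=[4.2432, 3.5246]  P^+=[0.7510 0.1017; 0.1017 0.3457]
step 2: x^-=[5.2653, 3.5246]  P^-=[0.9190 0.2029; 0.2029 0.4757]  H_jac=[-0.0878 0.1312]  S=[0.3506]  K=[-0.1542; 0.1271]  nu=[-0.3499]  x^+=[5.3193, 3.4801]  P^+=[0.9107 0.2098; 0.2098 0.4700]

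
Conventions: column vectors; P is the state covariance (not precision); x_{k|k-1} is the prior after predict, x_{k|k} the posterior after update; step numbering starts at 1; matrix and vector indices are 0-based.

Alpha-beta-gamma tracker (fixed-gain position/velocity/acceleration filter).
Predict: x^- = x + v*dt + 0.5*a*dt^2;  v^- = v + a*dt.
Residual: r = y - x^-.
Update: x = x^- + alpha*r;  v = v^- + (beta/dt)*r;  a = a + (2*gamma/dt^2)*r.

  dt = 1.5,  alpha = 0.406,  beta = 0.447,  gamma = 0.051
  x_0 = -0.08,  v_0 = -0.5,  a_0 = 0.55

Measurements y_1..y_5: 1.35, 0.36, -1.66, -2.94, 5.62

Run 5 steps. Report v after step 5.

v_post = 1.1876

step 1: x_pred=-0.2112  r=1.5613  x^+=0.4226  v^+=0.7903  a^+=0.6208
step 2: x_pred=2.3064  r=-1.9464  x^+=1.5161  v^+=1.1414  a^+=0.5325
step 3: x_pred=3.8274  r=-5.4874  x^+=1.5995  v^+=0.3050  a^+=0.2838
step 4: x_pred=2.3762  r=-5.3162  x^+=0.2178  v^+=-0.8536  a^+=0.0428
step 5: x_pred=-1.0144  r=6.6344  x^+=1.6792  v^+=1.1876  a^+=0.3435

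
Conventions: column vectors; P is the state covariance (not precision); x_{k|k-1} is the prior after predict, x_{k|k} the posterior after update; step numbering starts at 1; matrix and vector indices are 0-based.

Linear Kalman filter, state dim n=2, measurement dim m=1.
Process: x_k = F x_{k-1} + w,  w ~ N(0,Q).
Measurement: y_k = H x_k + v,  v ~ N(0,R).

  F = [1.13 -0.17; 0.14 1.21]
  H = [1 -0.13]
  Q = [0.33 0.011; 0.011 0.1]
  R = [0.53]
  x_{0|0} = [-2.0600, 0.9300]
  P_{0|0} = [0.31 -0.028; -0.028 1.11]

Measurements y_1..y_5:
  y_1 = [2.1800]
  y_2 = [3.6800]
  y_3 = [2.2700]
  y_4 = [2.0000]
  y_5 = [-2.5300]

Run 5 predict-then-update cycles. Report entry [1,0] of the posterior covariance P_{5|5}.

step 1: x^-=[-2.4859, 0.8369]  P^-=[0.7687 -0.2059; -0.2059 1.7217]  S=[1.3813]  K=[0.5759; -0.3111]  nu=[4.7747]  x^+=[0.2637, -0.6485]  P^+=[0.3106 0.0416; 0.0416 1.5881]
step 2: x^-=[0.4082, -0.7478]  P^-=[0.7565 -0.2107; -0.2107 2.4452]  S=[1.3826]  K=[0.5670; -0.3823]  nu=[3.1746]  x^+=[2.2081, -1.9614]  P^+=[0.3121 0.0890; 0.0890 2.2432]
step 3: x^-=[2.8286, -2.0642]  P^-=[0.7591 -0.2815; -0.2815 3.4205]  S=[1.4201]  K=[0.5603; -0.5113]  nu=[-0.8270]  x^+=[2.3653, -1.6413]  P^+=[0.3133 0.1254; 0.1254 3.0492]
step 4: x^-=[2.9518, -1.6548]  P^-=[0.7700 -0.3982; -0.3982 4.6130]  S=[1.4814]  K=[0.5547; -0.6736]  nu=[-1.1669]  x^+=[2.3045, -0.8688]  P^+=[0.3142 0.1553; 0.1553 3.9408]
step 5: x^-=[2.7518, -0.7287]  P^-=[0.7854 -0.5413; -0.5413 5.9285]  S=[1.5563]  K=[0.5499; -0.8430]  nu=[-5.3765]  x^+=[-0.2045, 3.8038]  P^+=[0.3148 0.1801; 0.1801 4.8225]

P_post[1,0] = 0.1801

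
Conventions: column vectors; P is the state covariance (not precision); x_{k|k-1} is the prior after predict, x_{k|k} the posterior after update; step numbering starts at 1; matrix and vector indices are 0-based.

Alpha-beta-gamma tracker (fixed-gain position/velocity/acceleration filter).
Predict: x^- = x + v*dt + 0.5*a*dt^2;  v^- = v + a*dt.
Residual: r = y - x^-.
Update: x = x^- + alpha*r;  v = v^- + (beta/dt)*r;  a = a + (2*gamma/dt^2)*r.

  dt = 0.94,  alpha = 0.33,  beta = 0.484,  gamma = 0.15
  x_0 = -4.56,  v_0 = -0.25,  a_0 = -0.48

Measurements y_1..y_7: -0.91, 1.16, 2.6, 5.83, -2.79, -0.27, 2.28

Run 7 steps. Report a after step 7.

a_post = -2.2856

step 1: x_pred=-5.0071  r=4.0971  x^+=-3.6550  v^+=1.4084  a^+=0.9110
step 2: x_pred=-1.9287  r=3.0887  x^+=-0.9094  v^+=3.8551  a^+=1.9597
step 3: x_pred=3.5801  r=-0.9801  x^+=3.2567  v^+=5.1925  a^+=1.6269
step 4: x_pred=8.8564  r=-3.0264  x^+=7.8577  v^+=5.1635  a^+=0.5994
step 5: x_pred=12.9763  r=-15.7663  x^+=7.7734  v^+=-2.3910  a^+=-4.7536
step 6: x_pred=3.4257  r=-3.6957  x^+=2.2061  v^+=-8.7623  a^+=-6.0084
step 7: x_pred=-8.6849  r=10.9649  x^+=-5.0665  v^+=-8.7644  a^+=-2.2856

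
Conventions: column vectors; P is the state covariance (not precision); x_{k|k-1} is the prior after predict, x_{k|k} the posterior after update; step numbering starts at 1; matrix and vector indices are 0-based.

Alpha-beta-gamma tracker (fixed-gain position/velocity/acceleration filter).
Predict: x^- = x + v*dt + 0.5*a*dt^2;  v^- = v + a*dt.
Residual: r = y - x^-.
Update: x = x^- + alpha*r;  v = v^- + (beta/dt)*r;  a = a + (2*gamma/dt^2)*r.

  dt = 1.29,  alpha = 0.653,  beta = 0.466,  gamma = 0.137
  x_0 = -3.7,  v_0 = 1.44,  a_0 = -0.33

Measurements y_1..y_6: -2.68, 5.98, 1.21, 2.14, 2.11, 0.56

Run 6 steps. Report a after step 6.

a_post = -0.8673

step 1: x_pred=-2.1170  r=-0.5630  x^+=-2.4846  v^+=0.8109  a^+=-0.4227
step 2: x_pred=-1.7903  r=7.7703  x^+=3.2837  v^+=3.0726  a^+=0.8567
step 3: x_pred=7.9601  r=-6.7501  x^+=3.5523  v^+=1.7393  a^+=-0.2547
step 4: x_pred=5.5840  r=-3.4440  x^+=3.3351  v^+=0.1666  a^+=-0.8218
step 5: x_pred=2.8661  r=-0.7561  x^+=2.3724  v^+=-1.1667  a^+=-0.9463
step 6: x_pred=0.0799  r=0.4801  x^+=0.3934  v^+=-2.2140  a^+=-0.8673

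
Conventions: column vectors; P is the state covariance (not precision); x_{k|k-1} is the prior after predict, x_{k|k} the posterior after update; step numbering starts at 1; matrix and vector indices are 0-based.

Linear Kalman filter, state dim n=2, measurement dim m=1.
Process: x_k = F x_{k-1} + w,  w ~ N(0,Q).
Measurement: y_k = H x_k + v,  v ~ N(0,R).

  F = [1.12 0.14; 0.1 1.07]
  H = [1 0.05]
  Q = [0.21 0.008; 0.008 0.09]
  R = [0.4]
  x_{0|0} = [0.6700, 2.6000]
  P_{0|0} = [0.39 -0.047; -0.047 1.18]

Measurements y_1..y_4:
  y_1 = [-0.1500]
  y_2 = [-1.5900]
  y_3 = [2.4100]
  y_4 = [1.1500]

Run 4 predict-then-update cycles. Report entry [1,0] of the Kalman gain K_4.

step 1: x^-=[1.1144, 2.8490]  P^-=[0.7076 0.1715; 0.1715 1.4348]  S=[1.1283]  K=[0.6347; 0.2155]  nu=[-1.4068]  x^+=[0.2214, 2.5458]  P^+=[0.2530 0.0171; 0.0171 1.3824]
step 2: x^-=[0.6044, 2.7461]  P^-=[0.5599 0.2642; 0.2642 1.6789]  S=[0.9905]  K=[0.5786; 0.3514]  nu=[-2.3317]  x^+=[-0.7447, 1.9266]  P^+=[0.2283 0.0627; 0.0627 1.5566]
step 3: x^-=[-0.5643, 1.9870]  P^-=[0.5466 0.3428; 0.3428 1.8878]  S=[0.9856]  K=[0.5720; 0.4436]  nu=[2.8749]  x^+=[1.0801, 3.2624]  P^+=[0.2241 0.0928; 0.0928 1.6939]
step 4: x^-=[1.6664, 3.5988]  P^-=[0.5535 0.3993; 0.3993 2.0514]  S=[0.9985]  K=[0.5743; 0.5026]  nu=[-0.6963]  x^+=[1.2665, 3.2488]  P^+=[0.2242 0.1111; 0.1111 1.7992]

K[1,0] = 0.5026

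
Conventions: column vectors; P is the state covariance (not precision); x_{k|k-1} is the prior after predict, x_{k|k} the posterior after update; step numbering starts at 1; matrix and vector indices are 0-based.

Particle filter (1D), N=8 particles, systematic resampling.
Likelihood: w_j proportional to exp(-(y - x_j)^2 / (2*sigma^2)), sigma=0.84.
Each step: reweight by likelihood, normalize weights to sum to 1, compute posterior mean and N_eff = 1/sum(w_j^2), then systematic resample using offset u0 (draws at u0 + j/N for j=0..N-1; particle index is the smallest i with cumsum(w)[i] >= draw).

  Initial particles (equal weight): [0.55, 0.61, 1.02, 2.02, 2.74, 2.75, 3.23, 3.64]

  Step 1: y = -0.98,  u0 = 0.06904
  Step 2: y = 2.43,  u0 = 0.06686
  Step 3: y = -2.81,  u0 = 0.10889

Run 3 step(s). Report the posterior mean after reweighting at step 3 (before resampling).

step 1: w=[0.4558, 0.3992, 0.1407, 0.0041, 0.0001, 0.0001, 0.0000, 0.0000]  mean=0.6466  Neff=2.5845  idx=[0, 0, 0, 0, 1, 1, 1, 2]
step 2: w=[0.0952, 0.0952, 0.0952, 0.0952, 0.1114, 0.1114, 0.1114, 0.2848]  mean=0.7039  Neff=6.4664  idx=[0, 2, 3, 4, 5, 6, 7, 7]
step 3: w=[0.1841, 0.1841, 0.1841, 0.1380, 0.1380, 0.1380, 0.0168, 0.0168]  mean=0.5906  Neff=6.2730  idx=[0, 1, 1, 2, 3, 4, 5, 7]

post_mean = 0.5906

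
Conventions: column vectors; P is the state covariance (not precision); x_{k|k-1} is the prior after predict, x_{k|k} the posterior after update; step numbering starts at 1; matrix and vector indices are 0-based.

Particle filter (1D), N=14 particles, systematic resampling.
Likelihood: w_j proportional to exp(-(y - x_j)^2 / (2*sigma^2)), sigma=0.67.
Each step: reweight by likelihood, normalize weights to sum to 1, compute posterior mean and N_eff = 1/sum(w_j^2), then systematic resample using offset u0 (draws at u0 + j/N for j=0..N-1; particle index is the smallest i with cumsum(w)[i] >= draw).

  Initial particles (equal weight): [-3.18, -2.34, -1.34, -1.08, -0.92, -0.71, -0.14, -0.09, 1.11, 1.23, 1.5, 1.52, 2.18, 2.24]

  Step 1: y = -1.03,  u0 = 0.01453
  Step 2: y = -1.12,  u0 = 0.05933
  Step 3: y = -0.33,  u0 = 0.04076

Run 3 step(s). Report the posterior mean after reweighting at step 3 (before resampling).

step 1: w=[0.0012, 0.0313, 0.1901, 0.2110, 0.2087, 0.1888, 0.0876, 0.0791, 0.0013, 0.0007, 0.0002, 0.0002, 0.0000, 0.0000]  mean=-0.9023  Neff=5.7229  idx=[1, 2, 2, 3, 3, 3, 4, 4, 4, 5, 5, 5, 6, 7]
step 2: w=[0.0172, 0.0855, 0.0855, 0.0900, 0.0900, 0.0900, 0.0863, 0.0863, 0.0863, 0.0748, 0.0748, 0.0748, 0.0309, 0.0277]  mean=-0.9652  Neff=12.4920  idx=[1, 2, 3, 3, 4, 5, 6, 7, 8, 8, 9, 10, 11, 13]
step 3: w=[0.0357, 0.0357, 0.0595, 0.0595, 0.0595, 0.0595, 0.0755, 0.0755, 0.0755, 0.0755, 0.0947, 0.0947, 0.0947, 0.1044]  mean=-0.8418  Neff=12.9311  idx=[1, 2, 3, 5, 6, 7, 8, 9, 10, 10, 11, 12, 13, 13]

post_mean = -0.8418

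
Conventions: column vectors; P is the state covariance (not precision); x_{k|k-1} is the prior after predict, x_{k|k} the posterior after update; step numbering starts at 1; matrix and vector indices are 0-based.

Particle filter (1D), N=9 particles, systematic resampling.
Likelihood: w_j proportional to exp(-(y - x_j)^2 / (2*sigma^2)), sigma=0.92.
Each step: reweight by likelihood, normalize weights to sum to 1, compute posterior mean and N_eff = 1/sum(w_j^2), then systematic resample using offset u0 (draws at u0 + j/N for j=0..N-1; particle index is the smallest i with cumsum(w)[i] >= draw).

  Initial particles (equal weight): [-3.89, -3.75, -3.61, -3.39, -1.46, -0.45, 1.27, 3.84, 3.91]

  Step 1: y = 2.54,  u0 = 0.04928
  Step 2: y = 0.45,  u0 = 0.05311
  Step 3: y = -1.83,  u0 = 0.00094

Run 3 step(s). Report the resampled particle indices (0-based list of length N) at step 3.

step 1: w=[0.0000, 0.0000, 0.0000, 0.0000, 0.0001, 0.0047, 0.3540, 0.3383, 0.3029]  mean=2.9309  Neff=3.0159  idx=[6, 6, 6, 7, 7, 7, 8, 8, 8]
step 2: w=[0.3324, 0.3324, 0.3324, 0.0006, 0.0006, 0.0006, 0.0004, 0.0004, 0.0004]  mean=1.2776  Neff=3.0176  idx=[0, 0, 0, 1, 1, 1, 2, 2, 2]
step 3: w=[0.1111, 0.1111, 0.1111, 0.1111, 0.1111, 0.1111, 0.1111, 0.1111, 0.1111]  mean=1.2700  Neff=9.0000  idx=[0, 1, 2, 3, 4, 5, 6, 7, 8]

resampled_idx = [0, 1, 2, 3, 4, 5, 6, 7, 8]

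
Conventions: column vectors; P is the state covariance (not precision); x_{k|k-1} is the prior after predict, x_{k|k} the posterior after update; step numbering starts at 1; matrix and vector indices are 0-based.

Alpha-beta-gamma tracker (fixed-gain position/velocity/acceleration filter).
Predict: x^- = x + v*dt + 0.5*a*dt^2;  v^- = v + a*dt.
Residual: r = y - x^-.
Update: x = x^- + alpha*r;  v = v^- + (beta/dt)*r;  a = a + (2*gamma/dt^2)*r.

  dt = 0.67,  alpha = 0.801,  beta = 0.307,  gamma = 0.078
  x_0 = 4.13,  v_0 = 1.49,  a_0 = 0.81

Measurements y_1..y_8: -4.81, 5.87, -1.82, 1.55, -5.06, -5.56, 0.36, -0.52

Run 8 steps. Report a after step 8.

step 1: x_pred=5.3101  r=-10.1201  x^+=-2.7961  v^+=-2.6044  a^+=-2.7069
step 2: x_pred=-5.1486  r=11.0186  x^+=3.6773  v^+=0.6308  a^+=1.1223
step 3: x_pred=4.3518  r=-6.1718  x^+=-0.5918  v^+=-1.4453  a^+=-1.0226
step 4: x_pred=-1.7897  r=3.3397  x^+=0.8854  v^+=-0.6001  a^+=0.1380
step 5: x_pred=0.5143  r=-5.5743  x^+=-3.9507  v^+=-3.0618  a^+=-1.7991
step 6: x_pred=-6.4060  r=0.8460  x^+=-5.7283  v^+=-3.8796  a^+=-1.5051
step 7: x_pred=-8.6655  r=9.0255  x^+=-1.4361  v^+=-0.7525  a^+=1.6314
step 8: x_pred=-1.5741  r=1.0541  x^+=-0.7298  v^+=0.8235  a^+=1.9977

a_post = 1.9977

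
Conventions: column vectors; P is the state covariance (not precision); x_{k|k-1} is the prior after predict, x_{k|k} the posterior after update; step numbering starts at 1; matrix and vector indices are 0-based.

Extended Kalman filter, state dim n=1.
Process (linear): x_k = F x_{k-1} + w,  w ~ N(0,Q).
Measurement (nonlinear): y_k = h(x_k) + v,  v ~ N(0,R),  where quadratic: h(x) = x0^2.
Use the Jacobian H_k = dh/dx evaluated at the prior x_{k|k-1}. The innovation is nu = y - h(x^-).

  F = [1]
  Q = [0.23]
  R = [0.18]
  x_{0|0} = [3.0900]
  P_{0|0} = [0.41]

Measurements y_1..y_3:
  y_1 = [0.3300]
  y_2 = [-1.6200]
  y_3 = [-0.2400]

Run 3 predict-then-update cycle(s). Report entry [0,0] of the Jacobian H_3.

step 1: x^-=[3.0900]  P^-=[0.6400]  H_jac=[6.1800]  S=[24.6231]  K=[0.1606]  nu=[-9.2181]  x^+=[1.6093]  P^+=[0.0047]
step 2: x^-=[1.6093]  P^-=[0.2347]  H_jac=[3.2186]  S=[2.6111]  K=[0.2893]  nu=[-4.2099]  x^+=[0.3915]  P^+=[0.0162]
step 3: x^-=[0.3915]  P^-=[0.2462]  H_jac=[0.7830]  S=[0.3309]  K=[0.5825]  nu=[-0.3933]  x^+=[0.1624]  P^+=[0.1339]

H_jac[0,0] = 0.7830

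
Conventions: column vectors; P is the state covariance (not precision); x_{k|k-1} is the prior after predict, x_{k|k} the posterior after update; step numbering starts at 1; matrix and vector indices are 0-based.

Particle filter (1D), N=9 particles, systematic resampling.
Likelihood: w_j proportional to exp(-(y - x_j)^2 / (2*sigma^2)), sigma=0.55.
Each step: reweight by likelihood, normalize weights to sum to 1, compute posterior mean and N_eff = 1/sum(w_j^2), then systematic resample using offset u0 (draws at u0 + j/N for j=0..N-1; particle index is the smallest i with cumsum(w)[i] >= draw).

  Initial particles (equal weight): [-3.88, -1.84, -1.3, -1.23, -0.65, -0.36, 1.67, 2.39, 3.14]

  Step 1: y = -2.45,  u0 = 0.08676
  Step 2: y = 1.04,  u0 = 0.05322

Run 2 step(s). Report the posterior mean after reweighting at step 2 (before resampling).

post_mean = -1.2764

step 1: w=[0.0438, 0.6950, 0.1445, 0.1098, 0.0061, 0.0009, 0.0000, 0.0000, 0.0000]  mean=-1.7757  Neff=1.9311  idx=[1, 1, 1, 1, 1, 1, 2, 2, 3]
step 2: w=[0.0025, 0.0025, 0.0025, 0.0025, 0.0025, 0.0025, 0.2658, 0.2658, 0.4532]  mean=-1.2764  Neff=2.8837  idx=[6, 6, 6, 7, 7, 8, 8, 8, 8]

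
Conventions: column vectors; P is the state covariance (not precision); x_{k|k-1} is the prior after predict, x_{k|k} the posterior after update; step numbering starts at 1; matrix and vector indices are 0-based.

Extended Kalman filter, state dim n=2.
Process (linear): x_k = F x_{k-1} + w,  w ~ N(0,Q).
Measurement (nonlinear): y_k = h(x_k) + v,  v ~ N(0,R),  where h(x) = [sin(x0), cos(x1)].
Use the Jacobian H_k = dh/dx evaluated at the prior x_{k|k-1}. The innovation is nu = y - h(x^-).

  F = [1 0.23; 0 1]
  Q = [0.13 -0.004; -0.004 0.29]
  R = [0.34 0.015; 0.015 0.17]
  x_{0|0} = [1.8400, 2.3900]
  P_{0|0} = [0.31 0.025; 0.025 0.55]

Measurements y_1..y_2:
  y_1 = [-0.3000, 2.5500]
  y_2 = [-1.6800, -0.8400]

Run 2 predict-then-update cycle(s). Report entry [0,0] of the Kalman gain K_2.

step 1: x^-=[2.3897, 2.3900]  P^-=[0.4806 0.1475; 0.1475 0.8400]  H_jac=[-0.7304 0.0000; 0.0000 -0.6828]  S=[0.5964 0.0886; 0.0886 0.5616]  K=[-0.5754 -0.0886; -0.0297 -1.0166]  nu=[-0.9830, 3.2806]  x^+=[2.6647, -0.9157]  P^+=[0.2697 0.0347; 0.0347 0.2537]
step 2: x^-=[2.4541, -0.9157]  P^-=[0.4291 0.0891; 0.0891 0.5437]  H_jac=[-0.7729 0.0000; 0.0000 0.7930]  S=[0.5963 -0.0396; -0.0396 0.5119]  K=[-0.5498 0.0954; -0.0598 0.8376]  nu=[-2.3146, -1.4492]  x^+=[3.5883, -1.9912]  P^+=[0.2400 0.0101; 0.0101 0.1784]

K[0,0] = -0.5498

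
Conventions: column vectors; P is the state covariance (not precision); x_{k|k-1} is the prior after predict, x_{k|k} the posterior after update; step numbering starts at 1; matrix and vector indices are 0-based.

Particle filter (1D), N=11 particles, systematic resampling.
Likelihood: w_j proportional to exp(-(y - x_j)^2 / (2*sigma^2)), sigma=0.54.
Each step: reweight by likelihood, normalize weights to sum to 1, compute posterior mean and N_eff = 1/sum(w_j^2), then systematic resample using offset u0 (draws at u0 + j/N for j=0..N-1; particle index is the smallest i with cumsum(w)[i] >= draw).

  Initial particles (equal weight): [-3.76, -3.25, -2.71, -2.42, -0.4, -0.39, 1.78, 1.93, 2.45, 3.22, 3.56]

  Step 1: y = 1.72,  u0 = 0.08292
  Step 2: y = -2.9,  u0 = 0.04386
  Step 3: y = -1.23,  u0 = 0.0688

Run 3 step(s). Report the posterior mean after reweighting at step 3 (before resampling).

step 1: w=[0.0000, 0.0000, 0.0000, 0.0000, 0.0002, 0.0002, 0.4234, 0.3950, 0.1709, 0.0090, 0.0013]  mean=1.9681  Neff=2.7426  idx=[6, 6, 6, 6, 7, 7, 7, 7, 7, 8, 9]
step 2: w=[0.2256, 0.2256, 0.2256, 0.2256, 0.0195, 0.0195, 0.0195, 0.0195, 0.0195, 0.0000, 0.0000]  mean=1.7947  Neff=4.8677  idx=[0, 0, 1, 1, 1, 2, 2, 3, 3, 3, 6]
step 3: w=[0.0980, 0.0980, 0.0980, 0.0980, 0.0980, 0.0980, 0.0980, 0.0980, 0.0980, 0.0980, 0.0200]  mean=1.7830  Neff=10.3699  idx=[0, 1, 2, 3, 4, 5, 6, 7, 8, 9, 9]

post_mean = 1.7830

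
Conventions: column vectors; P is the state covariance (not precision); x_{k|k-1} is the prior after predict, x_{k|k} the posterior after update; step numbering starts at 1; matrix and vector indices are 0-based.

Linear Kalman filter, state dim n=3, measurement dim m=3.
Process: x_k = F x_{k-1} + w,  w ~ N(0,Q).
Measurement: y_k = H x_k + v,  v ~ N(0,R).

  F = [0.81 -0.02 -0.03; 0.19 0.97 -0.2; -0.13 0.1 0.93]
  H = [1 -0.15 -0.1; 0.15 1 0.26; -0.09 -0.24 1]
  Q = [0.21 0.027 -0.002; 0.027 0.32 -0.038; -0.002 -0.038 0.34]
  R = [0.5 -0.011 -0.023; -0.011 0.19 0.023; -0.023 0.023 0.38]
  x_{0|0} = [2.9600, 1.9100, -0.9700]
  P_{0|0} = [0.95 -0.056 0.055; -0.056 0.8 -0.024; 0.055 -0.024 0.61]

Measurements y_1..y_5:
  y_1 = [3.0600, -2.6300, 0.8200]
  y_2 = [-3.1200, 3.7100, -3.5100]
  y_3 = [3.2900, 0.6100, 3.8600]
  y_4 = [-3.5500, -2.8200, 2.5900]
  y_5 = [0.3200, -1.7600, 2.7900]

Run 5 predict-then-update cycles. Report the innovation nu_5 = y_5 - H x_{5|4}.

step 1: x^-=[2.3885, 2.6091, -1.0959]  P^-=[0.8333 0.1089 -0.0832; 0.1089 1.1159 -0.1013; -0.0832 -0.1013 0.8753]  S=[1.3481 0.0240 -0.2412; 0.0240 1.3573 -0.1478; -0.2412 -0.1478 1.3947]  K=[0.6075 0.1444 -0.0118; -0.0862 0.7942 -0.2025; 0.0012 0.1564 0.6672]  nu=[0.9533, -5.3124, 2.7570]  x^+=[2.1681, -2.2508, -0.0862]  P^+=[0.2991 -0.0258 0.0056; -0.0258 0.1566 -0.0214; 0.0056 -0.0214 0.2525]
step 2: x^-=[1.8038, -1.7541, -0.5871]  P^-=[0.4071 0.0509 -0.0383; 0.0509 0.4866 -0.0922; -0.0383 -0.0922 0.5603]  S=[0.9133 0.0157 -0.1367; 0.0157 0.6880 -0.0513; -0.1367 -0.0513 1.0250]  K=[0.4362 0.1368 -0.0200; -0.0528 0.6712 -0.1818; -0.0038 0.1125 0.5767]  nu=[-5.2456, 5.3462, -3.1815]  x^+=[0.3106, 2.6899, -1.8008]  P^+=[0.2155 -0.0121 0.0020; -0.0121 0.1315 -0.0220; 0.0020 -0.0220 0.2167]
step 3: x^-=[0.2518, 3.0284, -1.4461]  P^-=[0.3519 0.0497 -0.0300; 0.0497 0.4640 -0.0886; -0.0300 -0.0886 0.5282]  S=[0.8560 0.0119 -0.1212; 0.0119 0.6642 -0.0489; -0.1212 -0.0489 0.9878]  K=[0.4013 0.1339 -0.0187; -0.0477 0.6628 -0.1800; -0.0029 0.1082 0.5639]  nu=[3.3478, -2.0802, 6.0556]  x^+=[1.2039, 0.4002, 1.7339]  P^+=[0.1984 -0.0098 0.0023; -0.0098 0.1295 -0.0219; 0.0023 -0.0219 0.2118]
step 4: x^-=[0.9151, 0.2701, 1.4960]  P^-=[0.3406 0.0488 -0.0277; 0.0488 0.4622 -0.0875; -0.0277 -0.0875 0.5235]  S=[0.8445 0.0103 -0.1173; 0.0103 0.6622 -0.0481; -0.1173 -0.0481 0.9820]  K=[0.3938 0.1326 -0.0178; -0.0469 0.6623 -0.1797; -0.0025 0.1080 0.5620]  nu=[-4.2750, -3.6164, 1.2412]  x^+=[-1.2702, -2.1474, 1.8135]  P^+=[0.1947 -0.0094 0.0025; -0.0094 0.1293 -0.0218; 0.0025 -0.0218 0.2111]
step 5: x^-=[-1.0403, -2.6870, 1.6370]  P^-=[0.3381 0.0485 -0.0271; 0.0485 0.4619 -0.0872; -0.0271 -0.0872 0.5228]  S=[0.8420 0.0097 -0.1164; 0.0097 0.6619 -0.0478; -0.1164 -0.0478 0.9809]  K=[0.3922 0.1322 -0.0175; -0.0468 0.6623 -0.1797; -0.0023 0.1080 0.5617]  nu=[1.1210, 0.6575, 0.4145]  x^+=[-0.5210, -2.3786, 1.9383]  P^+=[0.1939 -0.0094 0.0026; -0.0094 0.1293 -0.0218; 0.0026 -0.0218 0.2110]

innov = [1.1210, 0.6575, 0.4145]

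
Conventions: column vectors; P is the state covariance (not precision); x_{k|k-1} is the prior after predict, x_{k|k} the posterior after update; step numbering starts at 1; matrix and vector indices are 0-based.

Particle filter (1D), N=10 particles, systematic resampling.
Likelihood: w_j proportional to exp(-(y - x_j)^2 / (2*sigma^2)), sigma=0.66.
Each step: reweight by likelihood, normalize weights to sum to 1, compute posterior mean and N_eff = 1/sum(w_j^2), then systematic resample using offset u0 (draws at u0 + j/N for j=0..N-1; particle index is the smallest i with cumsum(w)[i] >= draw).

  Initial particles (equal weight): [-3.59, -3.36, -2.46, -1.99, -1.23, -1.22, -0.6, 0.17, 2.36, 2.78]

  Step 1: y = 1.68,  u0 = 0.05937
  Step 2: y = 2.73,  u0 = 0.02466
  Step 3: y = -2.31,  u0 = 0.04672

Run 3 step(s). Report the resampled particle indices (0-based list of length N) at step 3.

step 1: w=[0.0000, 0.0000, 0.0000, 0.0000, 0.0001, 0.0001, 0.0028, 0.0799, 0.6441, 0.2731]  mean=2.2908  Neff=2.0171  idx=[7, 8, 8, 8, 8, 8, 8, 9, 9, 9]
step 2: w=[0.0001, 0.1053, 0.1053, 0.1053, 0.1053, 0.1053, 0.1053, 0.1228, 0.1228, 0.1228]  mean=2.5146  Neff=8.9515  idx=[1, 2, 3, 4, 5, 5, 6, 7, 8, 9]
step 3: w=[0.1423, 0.1423, 0.1423, 0.1423, 0.1423, 0.1423, 0.1423, 0.0013, 0.0013, 0.0013]  mean=2.3616  Neff=7.0541  idx=[0, 1, 1, 2, 3, 3, 4, 5, 5, 6]

resampled_idx = [0, 1, 1, 2, 3, 3, 4, 5, 5, 6]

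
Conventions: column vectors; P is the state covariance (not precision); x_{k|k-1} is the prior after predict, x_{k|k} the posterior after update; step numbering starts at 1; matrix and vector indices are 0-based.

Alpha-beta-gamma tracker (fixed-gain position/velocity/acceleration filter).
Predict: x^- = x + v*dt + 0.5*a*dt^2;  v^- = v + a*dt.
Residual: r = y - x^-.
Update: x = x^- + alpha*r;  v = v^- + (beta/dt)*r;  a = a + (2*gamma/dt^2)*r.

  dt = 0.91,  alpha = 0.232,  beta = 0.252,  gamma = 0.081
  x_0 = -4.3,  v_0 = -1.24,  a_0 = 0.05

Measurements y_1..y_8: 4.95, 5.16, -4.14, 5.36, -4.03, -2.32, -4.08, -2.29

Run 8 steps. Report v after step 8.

v_post = -12.6744

step 1: x_pred=-5.4077  r=10.3577  x^+=-3.0047  v^+=1.6738  a^+=2.0763
step 2: x_pred=-0.6219  r=5.7819  x^+=0.7195  v^+=5.1643  a^+=3.2074
step 3: x_pred=6.7471  r=-10.8871  x^+=4.2213  v^+=5.0681  a^+=1.0775
step 4: x_pred=9.2794  r=-3.9194  x^+=8.3701  v^+=4.9633  a^+=0.3108
step 5: x_pred=13.0154  r=-17.0454  x^+=9.0609  v^+=0.5259  a^+=-3.0238
step 6: x_pred=8.2875  r=-10.6075  x^+=5.8265  v^+=-5.1632  a^+=-5.0989
step 7: x_pred=-0.9832  r=-3.0968  x^+=-1.7017  v^+=-10.6608  a^+=-5.7047
step 8: x_pred=-13.7650  r=11.4750  x^+=-11.1028  v^+=-12.6744  a^+=-3.4599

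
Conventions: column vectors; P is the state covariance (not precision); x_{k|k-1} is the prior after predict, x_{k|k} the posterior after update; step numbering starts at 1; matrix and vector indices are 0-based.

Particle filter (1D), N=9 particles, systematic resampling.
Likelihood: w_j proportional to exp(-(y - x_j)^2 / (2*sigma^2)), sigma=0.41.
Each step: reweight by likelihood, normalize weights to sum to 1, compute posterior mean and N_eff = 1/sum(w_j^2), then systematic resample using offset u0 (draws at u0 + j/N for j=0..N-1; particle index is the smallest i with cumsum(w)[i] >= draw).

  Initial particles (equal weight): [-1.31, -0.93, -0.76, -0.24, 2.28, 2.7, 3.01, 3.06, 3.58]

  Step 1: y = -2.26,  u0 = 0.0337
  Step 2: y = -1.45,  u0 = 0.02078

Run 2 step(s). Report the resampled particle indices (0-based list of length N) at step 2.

resampled_idx = [0, 1, 2, 3, 3, 4, 5, 6, 7]

step 1: w=[0.9139, 0.0695, 0.0166, 0.0001, 0.0000, 0.0000, 0.0000, 0.0000, 0.0000]  mean=-1.2744  Neff=1.1901  idx=[0, 0, 0, 0, 0, 0, 0, 0, 1]
step 2: w=[0.1180, 0.1180, 0.1180, 0.1180, 0.1180, 0.1180, 0.1180, 0.1180, 0.0560]  mean=-1.2887  Neff=8.7312  idx=[0, 1, 2, 3, 3, 4, 5, 6, 7]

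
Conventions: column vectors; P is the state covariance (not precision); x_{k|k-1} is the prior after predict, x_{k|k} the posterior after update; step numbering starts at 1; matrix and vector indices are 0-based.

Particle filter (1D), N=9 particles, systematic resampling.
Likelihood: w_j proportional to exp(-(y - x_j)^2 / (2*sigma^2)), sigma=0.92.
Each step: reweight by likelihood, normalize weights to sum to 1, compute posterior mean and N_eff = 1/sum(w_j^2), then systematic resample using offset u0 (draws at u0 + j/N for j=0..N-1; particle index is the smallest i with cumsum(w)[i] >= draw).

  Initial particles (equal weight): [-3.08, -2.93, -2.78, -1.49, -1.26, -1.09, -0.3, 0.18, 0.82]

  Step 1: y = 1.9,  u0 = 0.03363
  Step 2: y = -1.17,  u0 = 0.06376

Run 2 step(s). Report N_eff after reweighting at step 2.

N_eff = 5.1764

step 1: w=[0.0000, 0.0000, 0.0000, 0.0015, 0.0037, 0.0068, 0.0772, 0.2346, 0.6762]  mean=0.5591  Neff=1.9296  idx=[6, 7, 7, 8, 8, 8, 8, 8, 8]
step 2: w=[0.3367, 0.1794, 0.1794, 0.0507, 0.0507, 0.0507, 0.0507, 0.0507, 0.0507]  mean=0.2133  Neff=5.1764  idx=[0, 0, 0, 1, 1, 2, 3, 5, 8]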